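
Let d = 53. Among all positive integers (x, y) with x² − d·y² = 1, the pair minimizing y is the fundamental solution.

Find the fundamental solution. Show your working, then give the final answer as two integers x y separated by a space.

d=53: √d = [7; 3,1,1,3,14] (ℓ=5, odd), read p_9/q_9
a_0=7:  p_0=7·1+0=7,  q_0=7·0+1=1
…
a_5=14:  p_5=14·182+51=2599,  q_5=14·25+7=357
…
a_7=1:  p_7=1·7979+2599=10578,  q_7=1·1096+357=1453
a_8=1:  p_8=1·10578+7979=18557,  q_8=1·1453+1096=2549
a_9=3:  p_9=3·18557+10578=66249,  q_9=3·2549+1453=9100
(x₁, y₁) = (66249, 9100);  66249² − 53·9100² = 1 ✓

66249 9100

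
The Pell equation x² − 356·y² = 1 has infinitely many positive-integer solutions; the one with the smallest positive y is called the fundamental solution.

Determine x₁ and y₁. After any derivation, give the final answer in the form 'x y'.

[18; 1,6,1,1,2,…,6,1,36] for √356; ℓ=14 ⇒ convergent index 13
step 0: (18, 1)  from 18·(1,0) + (0,1)
step 1: (19, 1)  from 1·(18,1) + (1,0)
step 2: (132, 7)  from 6·(19,1) + (18,1)
…
step 4: (283, 15)  from 1·(151,8) + (132,7)
…
step 6: (1000, 53)  from 1·(717,38) + (283,15)
step 7: (8717, 462)  from 8·(1000,53) + (717,38)
step 8: (9717, 515)  from 1·(8717,462) + (1000,53)
…
step 10: (37868, 2007)  from 1·(28151,1492) + (9717,515)
…
step 12: (433982, 23001)  from 6·(66019,3499) + (37868,2007)
step 13: (500001, 26500)  from 1·(433982,23001) + (66019,3499)
fundamental: x₁=500001, y₁=26500  (since 250001000001 − 356·702250000 = 1)

500001 26500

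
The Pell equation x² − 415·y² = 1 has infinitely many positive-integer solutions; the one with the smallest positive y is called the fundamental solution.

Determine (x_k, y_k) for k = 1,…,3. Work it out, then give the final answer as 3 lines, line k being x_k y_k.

18412804 903849
678062702284831 33284788965192
24970071273761872339444 1225732590794885332887

[20; 2,1,2,4,6,…,1,2,40] for √415; ℓ=16 ⇒ convergent index 15
i=0: a=20 ⇒ p=20, q=1
…
i=2: a=1 ⇒ p=61, q=3
…
i=6: a=1 ⇒ p=5154, q=253
…
i=10: a=1 ⇒ p=77473, q=3803
…
i=12: a=4 ⇒ p=2110961, q=103623
i=13: a=2 ⇒ p=4730294, q=232201
i=14: a=1 ⇒ p=6841255, q=335824
i=15: a=2 ⇒ p=18412804, q=903849
fundamental: x₁=18412804, y₁=903849  (since 339031351142416 − 415·816943014801 = 1)
(x_2, y_2) = (18412804·18412804 + 415·903849·903849, 18412804·903849 + 903849·18412804) = (678062702284831, 33284788965192)
(x_3, y_3) = (18412804·678062702284831 + 415·903849·33284788965192, 18412804·33284788965192 + 903849·678062702284831) = (24970071273761872339444, 1225732590794885332887)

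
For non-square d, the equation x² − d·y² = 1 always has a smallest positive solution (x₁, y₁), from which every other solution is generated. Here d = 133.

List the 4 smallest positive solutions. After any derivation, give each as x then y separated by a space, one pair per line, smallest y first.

2588599 224460
13401689565601 1162073863080
69383200415647777399 6016286479789825380
359210566425477440164982401 31147506330593762303822160

d=133: √d = [11; 1,1,7,5,1,…,1,1,22] (ℓ=16, even), read p_15/q_15
k=0  a_k=11  p_k/q_k = 11/1
k=1  a_k=1  p_k/q_k = 12/1
…
k=4  a_k=5  p_k/q_k = 888/77
…
k=7  a_k=1  p_k/q_k = 3010/261
k=8  a_k=2  p_k/q_k = 7969/691
k=9  a_k=1  p_k/q_k = 10979/952
…
k=13  a_k=7  p_k/q_k = 1210008/104921
k=14  a_k=1  p_k/q_k = 1378591/119539
k=15  a_k=1  p_k/q_k = 2588599/224460
→ (2588599, 224460).  Check: 2588599²=6700844782801, 133·224460²=6700844782800, difference 1.
k=2:  x_2 = 2588599·2588599+133·224460·224460 = 13401689565601,  y_2 = 2588599·224460+224460·2588599 = 1162073863080
k=3:  x_3 = 2588599·13401689565601+133·224460·1162073863080 = 69383200415647777399,  y_3 = 2588599·1162073863080+224460·13401689565601 = 6016286479789825380
k=4:  x_4 = 2588599·69383200415647777399+133·224460·6016286479789825380 = 359210566425477440164982401,  y_4 = 2588599·6016286479789825380+224460·69383200415647777399 = 31147506330593762303822160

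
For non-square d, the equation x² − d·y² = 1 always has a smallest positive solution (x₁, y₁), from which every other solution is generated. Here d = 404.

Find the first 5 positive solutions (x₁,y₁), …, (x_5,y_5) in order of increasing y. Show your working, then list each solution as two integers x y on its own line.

[20; 10,40] for √404; ℓ=2 ⇒ convergent index 1
i=0: a=20 ⇒ p=20, q=1
i=1: a=10 ⇒ p=201, q=10
→ (201, 10).  Check: 201²=40401, 404·10²=40400, difference 1.
(201+10√404)^2 = 80801 + 4020√404
(201+10√404)^3 = 32481801 + 1616030√404
(201+10√404)^4 = 13057603201 + 649640040√404
(201+10√404)^5 = 5249124005001 + 261153680050√404

201 10
80801 4020
32481801 1616030
13057603201 649640040
5249124005001 261153680050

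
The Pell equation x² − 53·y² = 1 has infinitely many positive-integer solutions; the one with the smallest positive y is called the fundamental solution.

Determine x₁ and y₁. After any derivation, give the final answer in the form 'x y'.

√53 → a₀=7, period (3,1,1,3,14); ℓ=5 odd so k=9
a_0=7:  p_0=7·1+0=7,  q_0=7·0+1=1
a_1=3:  p_1=3·7+1=22,  q_1=3·1+0=3
a_2=1:  p_2=1·22+7=29,  q_2=1·3+1=4
a_3=1:  p_3=1·29+22=51,  q_3=1·4+3=7
…
a_5=14:  p_5=14·182+51=2599,  q_5=14·25+7=357
a_6=3:  p_6=3·2599+182=7979,  q_6=3·357+25=1096
…
a_8=1:  p_8=1·10578+7979=18557,  q_8=1·1453+1096=2549
a_9=3:  p_9=3·18557+10578=66249,  q_9=3·2549+1453=9100
(x₁, y₁) = (66249, 9100);  66249² − 53·9100² = 1 ✓

66249 9100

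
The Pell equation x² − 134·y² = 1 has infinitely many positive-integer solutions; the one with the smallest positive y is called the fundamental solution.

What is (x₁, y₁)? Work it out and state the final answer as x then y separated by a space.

d=134: √d = [11; 1,1,2,1,3,…,1,1,22] (ℓ=14, even), read p_13/q_13
i=0: a=11 ⇒ p=11, q=1
i=1: a=1 ⇒ p=12, q=1
…
i=4: a=1 ⇒ p=81, q=7
i=5: a=3 ⇒ p=301, q=26
i=6: a=1 ⇒ p=382, q=33
i=7: a=10 ⇒ p=4121, q=356
…
i=9: a=3 ⇒ p=17630, q=1523
i=10: a=1 ⇒ p=22133, q=1912
…
i=12: a=1 ⇒ p=84029, q=7259
i=13: a=1 ⇒ p=145925, q=12606
(x₁, y₁) = (145925, 12606);  145925² − 134·12606² = 1 ✓

145925 12606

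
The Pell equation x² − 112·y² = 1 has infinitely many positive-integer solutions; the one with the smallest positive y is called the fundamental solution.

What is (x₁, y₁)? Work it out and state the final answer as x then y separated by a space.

[10; 1,1,2,1,1,20] for √112; ℓ=6 ⇒ convergent index 5
k=0  a_k=10  p_k/q_k = 10/1
…
k=2  a_k=1  p_k/q_k = 21/2
k=3  a_k=2  p_k/q_k = 53/5
k=4  a_k=1  p_k/q_k = 74/7
k=5  a_k=1  p_k/q_k = 127/12
(x₁, y₁) = (127, 12);  127² − 112·12² = 1 ✓

127 12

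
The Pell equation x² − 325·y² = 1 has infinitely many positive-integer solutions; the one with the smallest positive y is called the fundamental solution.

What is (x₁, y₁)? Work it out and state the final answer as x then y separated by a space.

[18; 36] for √325; ℓ=1 ⇒ convergent index 1
k=0  a_k=18  p_k/q_k = 18/1
k=1  a_k=36  p_k/q_k = 649/36
fundamental: x₁=649, y₁=36  (since 421201 − 325·1296 = 1)

649 36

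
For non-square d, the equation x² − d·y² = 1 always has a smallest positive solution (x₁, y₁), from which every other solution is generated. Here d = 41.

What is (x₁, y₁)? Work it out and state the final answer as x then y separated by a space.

2049 320

√41 = [6; 2,2,12, …], period ℓ=3 (odd) → k=5
i=0: a=6 ⇒ p=6, q=1
…
i=3: a=12 ⇒ p=397, q=62
i=4: a=2 ⇒ p=826, q=129
i=5: a=2 ⇒ p=2049, q=320
(x₁, y₁) = (2049, 320);  2049² − 41·320² = 1 ✓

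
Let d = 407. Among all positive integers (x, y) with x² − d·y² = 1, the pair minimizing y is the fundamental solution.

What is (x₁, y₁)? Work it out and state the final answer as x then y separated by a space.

2663 132

√407 = [20; 5,1,2,1,5,40, …], period ℓ=6 (even) → k=5
step 0: (20, 1)  from 20·(1,0) + (0,1)
…
step 4: (464, 23)  from 1·(343,17) + (121,6)
step 5: (2663, 132)  from 5·(464,23) + (343,17)
fundamental: x₁=2663, y₁=132  (since 7091569 − 407·17424 = 1)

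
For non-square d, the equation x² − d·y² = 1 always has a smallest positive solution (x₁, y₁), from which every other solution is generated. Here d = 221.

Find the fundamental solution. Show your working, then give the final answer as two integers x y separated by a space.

[14; 1,6,2,6,1,28] for √221; ℓ=6 ⇒ convergent index 5
a_0=14:  p_0=14·1+0=14,  q_0=14·0+1=1
…
a_4=6:  p_4=6·223+104=1442,  q_4=6·15+7=97
a_5=1:  p_5=1·1442+223=1665,  q_5=1·97+15=112
fundamental: x₁=1665, y₁=112  (since 2772225 − 221·12544 = 1)

1665 112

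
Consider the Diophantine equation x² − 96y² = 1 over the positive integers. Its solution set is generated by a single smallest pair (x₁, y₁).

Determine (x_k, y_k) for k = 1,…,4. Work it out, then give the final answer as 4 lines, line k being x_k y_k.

49 5
4801 490
470449 48015
46099201 4704980

d=96: √d = [9; 1,3,1,18] (ℓ=4, even), read p_3/q_3
step 0: (9, 1)  from 9·(1,0) + (0,1)
…
step 2: (39, 4)  from 3·(10,1) + (9,1)
step 3: (49, 5)  from 1·(39,4) + (10,1)
fundamental: x₁=49, y₁=5  (since 2401 − 96·25 = 1)
n=2: (49,5)∘(49,5) = (49·49+96·5·5, 49·5+5·49) = (4801,490)
n=3: (4801,490)∘(49,5) = (49·4801+96·5·490, 49·490+5·4801) = (470449,48015)
n=4: (470449,48015)∘(49,5) = (49·470449+96·5·48015, 49·48015+5·470449) = (46099201,4704980)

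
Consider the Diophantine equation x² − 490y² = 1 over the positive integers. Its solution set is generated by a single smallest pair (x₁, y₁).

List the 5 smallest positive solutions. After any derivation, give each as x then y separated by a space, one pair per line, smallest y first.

√490 → a₀=22, period (7,2,1,4,4,4,1,2,7,44); ℓ=10 even so k=9
step 0: (22, 1)  from 22·(1,0) + (0,1)
step 1: (155, 7)  from 7·(22,1) + (1,0)
step 2: (332, 15)  from 2·(155,7) + (22,1)
step 3: (487, 22)  from 1·(332,15) + (155,7)
…
step 5: (9607, 434)  from 4·(2280,103) + (487,22)
step 6: (40708, 1839)  from 4·(9607,434) + (2280,103)
step 7: (50315, 2273)  from 1·(40708,1839) + (9607,434)
step 8: (141338, 6385)  from 2·(50315,2273) + (40708,1839)
step 9: (1039681, 46968)  from 7·(141338,6385) + (50315,2273)
(x₁, y₁) = (1039681, 46968);  1039681² − 490·46968² = 1 ✓
k=2:  x_2 = 1039681·1039681+490·46968·46968 = 2161873163521,  y_2 = 1039681·46968+46968·1039681 = 97663474416
k=3:  x_3 = 1039681·2161873163521+490·46968·97663474416 = 4495316905044313921,  y_3 = 1039681·97663474416+46968·2161873163521 = 203077717488555624
k=4:  x_4 = 1039681·4495316905044313921+490·46968·203077717488555624 = 9347391150304592810234881,  y_4 = 1039681·203077717488555624+46968·4495316905044313921 = 422272088792340335957472
k=5:  x_5 = 1039681·9347391150304592810234881+490·46968·422272088792340335957472 = 19436609957075163398170578312001,  y_5 = 1039681·422272088792340335957472+46968·9347391150304592810234881 = 878056535095215307939712337240

1039681 46968
2161873163521 97663474416
4495316905044313921 203077717488555624
9347391150304592810234881 422272088792340335957472
19436609957075163398170578312001 878056535095215307939712337240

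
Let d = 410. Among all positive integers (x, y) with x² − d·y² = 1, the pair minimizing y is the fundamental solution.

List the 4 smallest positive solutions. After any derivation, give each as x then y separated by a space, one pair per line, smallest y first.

81 4
13121 648
2125521 104972
344321281 17004816

d=410: √d = [20; 4,40] (ℓ=2, even), read p_1/q_1
a_0=20:  p_0=20·1+0=20,  q_0=20·0+1=1
a_1=4:  p_1=4·20+1=81,  q_1=4·1+0=4
(x₁, y₁) = (81, 4);  81² − 410·4² = 1 ✓
(x_2, y_2) = (81·81 + 410·4·4, 81·4 + 4·81) = (13121, 648)
(x_3, y_3) = (81·13121 + 410·4·648, 81·648 + 4·13121) = (2125521, 104972)
(x_4, y_4) = (81·2125521 + 410·4·104972, 81·104972 + 4·2125521) = (344321281, 17004816)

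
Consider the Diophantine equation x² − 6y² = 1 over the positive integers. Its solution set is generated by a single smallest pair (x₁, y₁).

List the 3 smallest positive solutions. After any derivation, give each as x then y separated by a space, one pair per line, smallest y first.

5 2
49 20
485 198

√6 = [2; 2,4, …], period ℓ=2 (even) → k=1
step 0: (2, 1)  from 2·(1,0) + (0,1)
step 1: (5, 2)  from 2·(2,1) + (1,0)
→ (5, 2).  Check: 5²=25, 6·2²=24, difference 1.
n=2: (5,2)∘(5,2) = (5·5+6·2·2, 5·2+2·5) = (49,20)
n=3: (49,20)∘(5,2) = (5·49+6·2·20, 5·20+2·49) = (485,198)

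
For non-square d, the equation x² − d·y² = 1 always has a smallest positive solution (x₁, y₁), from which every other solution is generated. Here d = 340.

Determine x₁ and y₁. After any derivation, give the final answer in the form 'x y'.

d=340: √d = [18; 2,3,1,1,1,…,3,2,36] (ℓ=14, even), read p_13/q_13
i=0: a=18 ⇒ p=18, q=1
…
i=3: a=1 ⇒ p=166, q=9
i=4: a=1 ⇒ p=295, q=16
i=5: a=1 ⇒ p=461, q=25
i=6: a=1 ⇒ p=756, q=41
i=7: a=8 ⇒ p=6509, q=353
i=8: a=1 ⇒ p=7265, q=394
…
i=12: a=3 ⇒ p=125478, q=6805
i=13: a=2 ⇒ p=285769, q=15498
fundamental: x₁=285769, y₁=15498  (since 81663921361 − 340·240188004 = 1)

285769 15498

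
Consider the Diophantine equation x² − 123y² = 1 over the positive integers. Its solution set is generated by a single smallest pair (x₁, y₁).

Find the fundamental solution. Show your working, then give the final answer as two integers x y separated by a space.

[11; 11,22] for √123; ℓ=2 ⇒ convergent index 1
step 0: (11, 1)  from 11·(1,0) + (0,1)
step 1: (122, 11)  from 11·(11,1) + (1,0)
fundamental: x₁=122, y₁=11  (since 14884 − 123·121 = 1)

122 11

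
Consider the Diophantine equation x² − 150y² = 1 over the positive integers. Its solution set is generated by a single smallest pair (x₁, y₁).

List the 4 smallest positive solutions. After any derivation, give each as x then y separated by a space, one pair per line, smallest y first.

[12; 4,24] for √150; ℓ=2 ⇒ convergent index 1
k=0  a_k=12  p_k/q_k = 12/1
k=1  a_k=4  p_k/q_k = 49/4
fundamental: x₁=49, y₁=4  (since 2401 − 150·16 = 1)
n=2: (49,4)∘(49,4) = (49·49+150·4·4, 49·4+4·49) = (4801,392)
n=3: (4801,392)∘(49,4) = (49·4801+150·4·392, 49·392+4·4801) = (470449,38412)
n=4: (470449,38412)∘(49,4) = (49·470449+150·4·38412, 49·38412+4·470449) = (46099201,3763984)

49 4
4801 392
470449 38412
46099201 3763984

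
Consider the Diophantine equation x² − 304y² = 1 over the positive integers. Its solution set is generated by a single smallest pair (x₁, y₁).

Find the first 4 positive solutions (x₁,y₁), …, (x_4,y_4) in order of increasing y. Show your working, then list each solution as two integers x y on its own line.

57799 3315
6681448801 383207370
772362118440199 44298005553945
89283516160768675201 5120760845641726740

d=304: √d = [17; 2,3,2,1,1,1,1,1,2,3,2,34] (ℓ=12, even), read p_11/q_11
step 0: (17, 1)  from 17·(1,0) + (0,1)
…
step 3: (279, 16)  from 2·(122,7) + (35,2)
…
step 5: (680, 39)  from 1·(401,23) + (279,16)
step 6: (1081, 62)  from 1·(680,39) + (401,23)
step 7: (1761, 101)  from 1·(1081,62) + (680,39)
…
step 10: (25177, 1444)  from 3·(7445,427) + (2842,163)
step 11: (57799, 3315)  from 2·(25177,1444) + (7445,427)
(x₁, y₁) = (57799, 3315);  57799² − 304·3315² = 1 ✓
n=2: (57799,3315)∘(57799,3315) = (57799·57799+304·3315·3315, 57799·3315+3315·57799) = (6681448801,383207370)
n=3: (6681448801,383207370)∘(57799,3315) = (57799·6681448801+304·3315·383207370, 57799·383207370+3315·6681448801) = (772362118440199,44298005553945)
n=4: (772362118440199,44298005553945)∘(57799,3315) = (57799·772362118440199+304·3315·44298005553945, 57799·44298005553945+3315·772362118440199) = (89283516160768675201,5120760845641726740)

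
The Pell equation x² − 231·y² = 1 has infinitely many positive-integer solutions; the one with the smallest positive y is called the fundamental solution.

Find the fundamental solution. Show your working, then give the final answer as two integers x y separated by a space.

[15; 5,30] for √231; ℓ=2 ⇒ convergent index 1
step 0: (15, 1)  from 15·(1,0) + (0,1)
step 1: (76, 5)  from 5·(15,1) + (1,0)
→ (76, 5).  Check: 76²=5776, 231·5²=5775, difference 1.

76 5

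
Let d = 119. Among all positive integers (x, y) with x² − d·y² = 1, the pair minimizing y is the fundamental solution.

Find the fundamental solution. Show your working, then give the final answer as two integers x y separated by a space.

[10; 1,9,1,20] for √119; ℓ=4 ⇒ convergent index 3
k=0  a_k=10  p_k/q_k = 10/1
…
k=2  a_k=9  p_k/q_k = 109/10
k=3  a_k=1  p_k/q_k = 120/11
→ (120, 11).  Check: 120²=14400, 119·11²=14399, difference 1.

120 11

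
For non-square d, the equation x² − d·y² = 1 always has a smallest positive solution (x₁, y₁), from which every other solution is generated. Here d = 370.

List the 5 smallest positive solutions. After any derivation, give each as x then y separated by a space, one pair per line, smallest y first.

[19; 4,4,38] for √370; ℓ=3 ⇒ convergent index 5
i=0: a=19 ⇒ p=19, q=1
…
i=3: a=38 ⇒ p=12503, q=650
i=4: a=4 ⇒ p=50339, q=2617
i=5: a=4 ⇒ p=213859, q=11118
(x₁, y₁) = (213859, 11118);  213859² − 370·11118² = 1 ✓
(213859+11118√370)^2 = 91471343761 + 4755368724√370
(213859+11118√370)^3 = 39123940210553539 + 2033956799880714√370
(213859+11118√370)^4 = 16734013458886067250241 + 869959934526623861928√370
(213859+11118√370)^5 = 7157438768568706971928026499 + 372097523273824548176239590√370

213859 11118
91471343761 4755368724
39123940210553539 2033956799880714
16734013458886067250241 869959934526623861928
7157438768568706971928026499 372097523273824548176239590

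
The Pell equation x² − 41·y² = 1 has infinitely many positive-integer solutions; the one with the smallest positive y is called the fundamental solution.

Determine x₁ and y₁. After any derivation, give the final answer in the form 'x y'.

2049 320

[6; 2,2,12] for √41; ℓ=3 ⇒ convergent index 5
a_0=6:  p_0=6·1+0=6,  q_0=6·0+1=1
…
a_2=2:  p_2=2·13+6=32,  q_2=2·2+1=5
…
a_4=2:  p_4=2·397+32=826,  q_4=2·62+5=129
a_5=2:  p_5=2·826+397=2049,  q_5=2·129+62=320
fundamental: x₁=2049, y₁=320  (since 4198401 − 41·102400 = 1)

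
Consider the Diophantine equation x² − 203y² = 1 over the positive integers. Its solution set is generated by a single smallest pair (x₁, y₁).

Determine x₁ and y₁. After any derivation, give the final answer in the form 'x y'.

[14; 4,28] for √203; ℓ=2 ⇒ convergent index 1
i=0: a=14 ⇒ p=14, q=1
i=1: a=4 ⇒ p=57, q=4
→ (57, 4).  Check: 57²=3249, 203·4²=3248, difference 1.

57 4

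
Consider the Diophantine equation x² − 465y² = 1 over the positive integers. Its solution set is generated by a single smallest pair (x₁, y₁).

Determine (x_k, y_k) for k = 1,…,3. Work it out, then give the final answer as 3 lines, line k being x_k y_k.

d=465: √d = [21; 1,1,3,2,2,2,3,1,1,42] (ℓ=10, even), read p_9/q_9
i=0: a=21 ⇒ p=21, q=1
i=1: a=1 ⇒ p=22, q=1
…
i=8: a=1 ⇒ p=8949, q=415
i=9: a=1 ⇒ p=15871, q=736
(x₁, y₁) = (15871, 736);  15871² − 465·736² = 1 ✓
(15871+736√465)^2 = 503777281 + 23362112√465
(15871+736√465)^3 = 15990898437631 + 741560158368√465

15871 736
503777281 23362112
15990898437631 741560158368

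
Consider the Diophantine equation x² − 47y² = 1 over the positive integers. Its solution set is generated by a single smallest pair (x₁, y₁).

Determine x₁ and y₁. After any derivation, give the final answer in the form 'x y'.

48 7

√47 → a₀=6, period (1,5,1,12); ℓ=4 even so k=3
k=0  a_k=6  p_k/q_k = 6/1
…
k=2  a_k=5  p_k/q_k = 41/6
k=3  a_k=1  p_k/q_k = 48/7
fundamental: x₁=48, y₁=7  (since 2304 − 47·49 = 1)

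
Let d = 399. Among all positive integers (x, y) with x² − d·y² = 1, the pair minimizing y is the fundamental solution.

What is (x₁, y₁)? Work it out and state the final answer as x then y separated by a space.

d=399: √d = [19; 1,38] (ℓ=2, even), read p_1/q_1
step 0: (19, 1)  from 19·(1,0) + (0,1)
step 1: (20, 1)  from 1·(19,1) + (1,0)
fundamental: x₁=20, y₁=1  (since 400 − 399·1 = 1)

20 1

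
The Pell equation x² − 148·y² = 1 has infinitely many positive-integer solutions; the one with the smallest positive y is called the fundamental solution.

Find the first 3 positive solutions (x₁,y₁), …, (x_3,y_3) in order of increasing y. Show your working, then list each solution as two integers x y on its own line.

73 6
10657 876
1555849 127890

d=148: √d = [12; 6,24] (ℓ=2, even), read p_1/q_1
a_0=12:  p_0=12·1+0=12,  q_0=12·0+1=1
a_1=6:  p_1=6·12+1=73,  q_1=6·1+0=6
→ (73, 6).  Check: 73²=5329, 148·6²=5328, difference 1.
(x_2, y_2) = (73·73 + 148·6·6, 73·6 + 6·73) = (10657, 876)
(x_3, y_3) = (73·10657 + 148·6·876, 73·876 + 6·10657) = (1555849, 127890)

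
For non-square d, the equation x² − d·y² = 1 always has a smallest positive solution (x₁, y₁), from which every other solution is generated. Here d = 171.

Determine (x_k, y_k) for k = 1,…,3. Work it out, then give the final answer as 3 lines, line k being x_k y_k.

170 13
57799 4420
19651490 1502787

d=171: √d = [13; 13,26] (ℓ=2, even), read p_1/q_1
a_0=13:  p_0=13·1+0=13,  q_0=13·0+1=1
a_1=13:  p_1=13·13+1=170,  q_1=13·1+0=13
→ (170, 13).  Check: 170²=28900, 171·13²=28899, difference 1.
(x_2, y_2) = (170·170 + 171·13·13, 170·13 + 13·170) = (57799, 4420)
(x_3, y_3) = (170·57799 + 171·13·4420, 170·4420 + 13·57799) = (19651490, 1502787)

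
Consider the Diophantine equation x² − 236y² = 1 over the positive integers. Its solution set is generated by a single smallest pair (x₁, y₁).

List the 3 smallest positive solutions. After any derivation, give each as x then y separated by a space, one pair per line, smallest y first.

√236 = [15; 2,1,3,5,1,6,1,5,3,1,2,30, …], period ℓ=12 (even) → k=11
step 0: (15, 1)  from 15·(1,0) + (0,1)
step 1: (31, 2)  from 2·(15,1) + (1,0)
step 2: (46, 3)  from 1·(31,2) + (15,1)
…
step 6: (7251, 472)  from 6·(1060,69) + (891,58)
step 7: (8311, 541)  from 1·(7251,472) + (1060,69)
step 8: (48806, 3177)  from 5·(8311,541) + (7251,472)
step 9: (154729, 10072)  from 3·(48806,3177) + (8311,541)
step 10: (203535, 13249)  from 1·(154729,10072) + (48806,3177)
step 11: (561799, 36570)  from 2·(203535,13249) + (154729,10072)
(x₁, y₁) = (561799, 36570);  561799² − 236·36570² = 1 ✓
(x_2, y_2) = (561799·561799 + 236·36570·36570, 561799·36570 + 36570·561799) = (631236232801, 41089978860)
(x_3, y_3) = (561799·631236232801 + 236·36570·41089978860, 561799·41089978860 + 36570·631236232801) = (709255768702176199, 46168618067101710)

561799 36570
631236232801 41089978860
709255768702176199 46168618067101710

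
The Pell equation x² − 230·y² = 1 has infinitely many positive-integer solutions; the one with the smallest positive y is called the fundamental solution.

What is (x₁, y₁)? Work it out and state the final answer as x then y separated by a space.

d=230: √d = [15; 6,30] (ℓ=2, even), read p_1/q_1
i=0: a=15 ⇒ p=15, q=1
i=1: a=6 ⇒ p=91, q=6
fundamental: x₁=91, y₁=6  (since 8281 − 230·36 = 1)

91 6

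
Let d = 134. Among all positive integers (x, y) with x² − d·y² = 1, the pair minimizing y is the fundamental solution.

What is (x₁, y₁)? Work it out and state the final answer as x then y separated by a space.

√134 = [11; 1,1,2,1,3,…,1,1,22, …], period ℓ=14 (even) → k=13
a_0=11:  p_0=11·1+0=11,  q_0=11·0+1=1
a_1=1:  p_1=1·11+1=12,  q_1=1·1+0=1
a_2=1:  p_2=1·12+11=23,  q_2=1·1+1=2
a_3=2:  p_3=2·23+12=58,  q_3=2·2+1=5
a_4=1:  p_4=1·58+23=81,  q_4=1·5+2=7
a_5=3:  p_5=3·81+58=301,  q_5=3·7+5=26
a_6=1:  p_6=1·301+81=382,  q_6=1·26+7=33
a_7=10:  p_7=10·382+301=4121,  q_7=10·33+26=356
a_8=1:  p_8=1·4121+382=4503,  q_8=1·356+33=389
a_9=3:  p_9=3·4503+4121=17630,  q_9=3·389+356=1523
a_10=1:  p_10=1·17630+4503=22133,  q_10=1·1523+389=1912
a_11=2:  p_11=2·22133+17630=61896,  q_11=2·1912+1523=5347
a_12=1:  p_12=1·61896+22133=84029,  q_12=1·5347+1912=7259
a_13=1:  p_13=1·84029+61896=145925,  q_13=1·7259+5347=12606
fundamental: x₁=145925, y₁=12606  (since 21294105625 − 134·158911236 = 1)

145925 12606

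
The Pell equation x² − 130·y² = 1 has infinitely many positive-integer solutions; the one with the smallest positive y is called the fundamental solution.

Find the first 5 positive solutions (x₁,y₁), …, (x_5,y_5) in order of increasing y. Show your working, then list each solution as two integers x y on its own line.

√130 = [11; 2,2,22, …], period ℓ=3 (odd) → k=5
k=0  a_k=11  p_k/q_k = 11/1
k=1  a_k=2  p_k/q_k = 23/2
k=2  a_k=2  p_k/q_k = 57/5
…
k=4  a_k=2  p_k/q_k = 2611/229
k=5  a_k=2  p_k/q_k = 6499/570
→ (6499, 570).  Check: 6499²=42237001, 130·570²=42237000, difference 1.
k=2:  x_2 = 6499·6499+130·570·570 = 84474001,  y_2 = 6499·570+570·6499 = 7408860
k=3:  x_3 = 6499·84474001+130·570·7408860 = 1097993058499,  y_3 = 6499·7408860+570·84474001 = 96300361710
k=4:  x_4 = 6499·1097993058499+130·570·96300361710 = 14271713689896001,  y_4 = 6499·96300361710+570·1097993058499 = 1251712094097720
k=5:  x_5 = 6499·14271713689896001+130·570·1251712094097720 = 185503733443275162499,  y_5 = 6499·1251712094097720+570·14271713689896001 = 16269753702781802850

6499 570
84474001 7408860
1097993058499 96300361710
14271713689896001 1251712094097720
185503733443275162499 16269753702781802850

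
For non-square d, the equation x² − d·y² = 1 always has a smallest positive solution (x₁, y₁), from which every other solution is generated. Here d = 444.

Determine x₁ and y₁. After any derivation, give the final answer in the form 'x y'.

295 14

√444 = [21; 14,42, …], period ℓ=2 (even) → k=1
k=0  a_k=21  p_k/q_k = 21/1
k=1  a_k=14  p_k/q_k = 295/14
(x₁, y₁) = (295, 14);  295² − 444·14² = 1 ✓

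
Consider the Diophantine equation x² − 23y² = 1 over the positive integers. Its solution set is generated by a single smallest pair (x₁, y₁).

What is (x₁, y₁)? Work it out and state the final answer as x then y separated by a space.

√23 = [4; 1,3,1,8, …], period ℓ=4 (even) → k=3
a_0=4:  p_0=4·1+0=4,  q_0=4·0+1=1
…
a_2=3:  p_2=3·5+4=19,  q_2=3·1+1=4
a_3=1:  p_3=1·19+5=24,  q_3=1·4+1=5
→ (24, 5).  Check: 24²=576, 23·5²=575, difference 1.

24 5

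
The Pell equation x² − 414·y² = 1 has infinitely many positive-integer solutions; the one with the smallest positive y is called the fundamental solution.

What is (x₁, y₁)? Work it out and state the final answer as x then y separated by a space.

24335 1196

√414 = [20; 2,1,7,2,7,1,2,40, …], period ℓ=8 (even) → k=7
k=0  a_k=20  p_k/q_k = 20/1
…
k=2  a_k=1  p_k/q_k = 61/3
k=3  a_k=7  p_k/q_k = 468/23
k=4  a_k=2  p_k/q_k = 997/49
k=5  a_k=7  p_k/q_k = 7447/366
k=6  a_k=1  p_k/q_k = 8444/415
k=7  a_k=2  p_k/q_k = 24335/1196
(x₁, y₁) = (24335, 1196);  24335² − 414·1196² = 1 ✓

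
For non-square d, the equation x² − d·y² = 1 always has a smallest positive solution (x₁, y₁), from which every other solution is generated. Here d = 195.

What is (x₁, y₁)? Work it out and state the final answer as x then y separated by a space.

√195 → a₀=13, period (1,26); ℓ=2 even so k=1
a_0=13:  p_0=13·1+0=13,  q_0=13·0+1=1
a_1=1:  p_1=1·13+1=14,  q_1=1·1+0=1
(x₁, y₁) = (14, 1);  14² − 195·1² = 1 ✓

14 1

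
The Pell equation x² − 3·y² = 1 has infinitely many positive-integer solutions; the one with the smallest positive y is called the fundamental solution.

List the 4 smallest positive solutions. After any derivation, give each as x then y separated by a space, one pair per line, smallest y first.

[1; 1,2] for √3; ℓ=2 ⇒ convergent index 1
step 0: (1, 1)  from 1·(1,0) + (0,1)
step 1: (2, 1)  from 1·(1,1) + (1,0)
→ (2, 1).  Check: 2²=4, 3·1²=3, difference 1.
k=2:  x_2 = 2·2+3·1·1 = 7,  y_2 = 2·1+1·2 = 4
k=3:  x_3 = 2·7+3·1·4 = 26,  y_3 = 2·4+1·7 = 15
k=4:  x_4 = 2·26+3·1·15 = 97,  y_4 = 2·15+1·26 = 56

2 1
7 4
26 15
97 56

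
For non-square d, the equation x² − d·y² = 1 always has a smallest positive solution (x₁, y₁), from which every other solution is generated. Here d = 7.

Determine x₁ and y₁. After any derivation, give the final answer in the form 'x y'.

8 3

[2; 1,1,1,4] for √7; ℓ=4 ⇒ convergent index 3
step 0: (2, 1)  from 2·(1,0) + (0,1)
…
step 2: (5, 2)  from 1·(3,1) + (2,1)
step 3: (8, 3)  from 1·(5,2) + (3,1)
→ (8, 3).  Check: 8²=64, 7·3²=63, difference 1.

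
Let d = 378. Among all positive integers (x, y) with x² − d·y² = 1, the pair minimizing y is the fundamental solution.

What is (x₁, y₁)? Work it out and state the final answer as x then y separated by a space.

8749 450

√378 → a₀=19, period (2,3,1,4,1,3,2,38); ℓ=8 even so k=7
step 0: (19, 1)  from 19·(1,0) + (0,1)
…
step 4: (836, 43)  from 4·(175,9) + (136,7)
…
step 6: (3869, 199)  from 3·(1011,52) + (836,43)
step 7: (8749, 450)  from 2·(3869,199) + (1011,52)
→ (8749, 450).  Check: 8749²=76545001, 378·450²=76545000, difference 1.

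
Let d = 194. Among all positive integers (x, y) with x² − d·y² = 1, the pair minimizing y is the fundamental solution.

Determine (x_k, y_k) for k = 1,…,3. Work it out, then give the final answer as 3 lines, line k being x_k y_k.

195 14
76049 5460
29658915 2129386

√194 → a₀=13, period (1,12,1,26); ℓ=4 even so k=3
k=0  a_k=13  p_k/q_k = 13/1
…
k=2  a_k=12  p_k/q_k = 181/13
k=3  a_k=1  p_k/q_k = 195/14
(x₁, y₁) = (195, 14);  195² − 194·14² = 1 ✓
(x_2, y_2) = (195·195 + 194·14·14, 195·14 + 14·195) = (76049, 5460)
(x_3, y_3) = (195·76049 + 194·14·5460, 195·5460 + 14·76049) = (29658915, 2129386)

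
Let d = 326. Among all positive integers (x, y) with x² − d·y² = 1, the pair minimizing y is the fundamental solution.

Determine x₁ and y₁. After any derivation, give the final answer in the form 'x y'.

d=326: √d = [18; 18,36] (ℓ=2, even), read p_1/q_1
step 0: (18, 1)  from 18·(1,0) + (0,1)
step 1: (325, 18)  from 18·(18,1) + (1,0)
→ (325, 18).  Check: 325²=105625, 326·18²=105624, difference 1.

325 18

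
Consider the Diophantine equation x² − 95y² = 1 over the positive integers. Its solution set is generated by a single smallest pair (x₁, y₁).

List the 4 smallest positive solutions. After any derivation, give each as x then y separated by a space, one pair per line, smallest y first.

√95 = [9; 1,2,1,18, …], period ℓ=4 (even) → k=3
i=0: a=9 ⇒ p=9, q=1
…
i=2: a=2 ⇒ p=29, q=3
i=3: a=1 ⇒ p=39, q=4
→ (39, 4).  Check: 39²=1521, 95·4²=1520, difference 1.
(39+4√95)^2 = 3041 + 312√95
(39+4√95)^3 = 237159 + 24332√95
(39+4√95)^4 = 18495361 + 1897584√95

39 4
3041 312
237159 24332
18495361 1897584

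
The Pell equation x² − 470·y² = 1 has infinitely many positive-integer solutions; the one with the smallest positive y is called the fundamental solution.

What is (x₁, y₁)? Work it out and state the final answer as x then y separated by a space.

1691 78

d=470: √d = [21; 1,2,8,2,1,42] (ℓ=6, even), read p_5/q_5
k=0  a_k=21  p_k/q_k = 21/1
k=1  a_k=1  p_k/q_k = 22/1
k=2  a_k=2  p_k/q_k = 65/3
k=3  a_k=8  p_k/q_k = 542/25
k=4  a_k=2  p_k/q_k = 1149/53
k=5  a_k=1  p_k/q_k = 1691/78
→ (1691, 78).  Check: 1691²=2859481, 470·78²=2859480, difference 1.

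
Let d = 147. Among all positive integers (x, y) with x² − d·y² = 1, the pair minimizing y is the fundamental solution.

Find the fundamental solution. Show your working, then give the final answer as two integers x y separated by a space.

97 8

√147 → a₀=12, period (8,24); ℓ=2 even so k=1
k=0  a_k=12  p_k/q_k = 12/1
k=1  a_k=8  p_k/q_k = 97/8
fundamental: x₁=97, y₁=8  (since 9409 − 147·64 = 1)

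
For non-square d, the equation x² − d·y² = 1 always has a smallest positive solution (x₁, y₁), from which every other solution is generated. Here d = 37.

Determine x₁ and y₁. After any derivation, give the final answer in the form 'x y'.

73 12

d=37: √d = [6; 12] (ℓ=1, odd), read p_1/q_1
step 0: (6, 1)  from 6·(1,0) + (0,1)
step 1: (73, 12)  from 12·(6,1) + (1,0)
→ (73, 12).  Check: 73²=5329, 37·12²=5328, difference 1.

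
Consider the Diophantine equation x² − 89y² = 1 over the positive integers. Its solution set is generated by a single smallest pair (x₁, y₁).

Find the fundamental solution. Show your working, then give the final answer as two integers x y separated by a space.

500001 53000

√89 = [9; 2,3,3,2,18, …], period ℓ=5 (odd) → k=9
a_0=9:  p_0=9·1+0=9,  q_0=9·0+1=1
…
a_4=2:  p_4=2·217+66=500,  q_4=2·23+7=53
a_5=18:  p_5=18·500+217=9217,  q_5=18·53+23=977
a_6=2:  p_6=2·9217+500=18934,  q_6=2·977+53=2007
a_7=3:  p_7=3·18934+9217=66019,  q_7=3·2007+977=6998
a_8=3:  p_8=3·66019+18934=216991,  q_8=3·6998+2007=23001
a_9=2:  p_9=2·216991+66019=500001,  q_9=2·23001+6998=53000
(x₁, y₁) = (500001, 53000);  500001² − 89·53000² = 1 ✓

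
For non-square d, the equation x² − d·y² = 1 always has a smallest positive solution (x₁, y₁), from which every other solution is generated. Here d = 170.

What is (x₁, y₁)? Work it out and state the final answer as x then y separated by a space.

d=170: √d = [13; 26] (ℓ=1, odd), read p_1/q_1
a_0=13:  p_0=13·1+0=13,  q_0=13·0+1=1
a_1=26:  p_1=26·13+1=339,  q_1=26·1+0=26
→ (339, 26).  Check: 339²=114921, 170·26²=114920, difference 1.

339 26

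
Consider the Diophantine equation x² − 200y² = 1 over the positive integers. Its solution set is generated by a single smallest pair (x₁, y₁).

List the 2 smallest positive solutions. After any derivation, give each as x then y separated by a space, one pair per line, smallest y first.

99 7
19601 1386

d=200: √d = [14; 7,28] (ℓ=2, even), read p_1/q_1
k=0  a_k=14  p_k/q_k = 14/1
k=1  a_k=7  p_k/q_k = 99/7
fundamental: x₁=99, y₁=7  (since 9801 − 200·49 = 1)
(99+7√200)^2 = 19601 + 1386√200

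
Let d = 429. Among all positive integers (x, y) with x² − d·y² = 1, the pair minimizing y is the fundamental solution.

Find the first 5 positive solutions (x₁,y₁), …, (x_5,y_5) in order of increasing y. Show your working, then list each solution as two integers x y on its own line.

√429 → a₀=20, period (1,2,2,9,1,12,1,9,2,2,1,40); ℓ=12 even so k=11
step 0: (20, 1)  from 20·(1,0) + (0,1)
step 1: (21, 1)  from 1·(20,1) + (1,0)
step 2: (62, 3)  from 2·(21,1) + (20,1)
step 3: (145, 7)  from 2·(62,3) + (21,1)
…
step 5: (1512, 73)  from 1·(1367,66) + (145,7)
step 6: (19511, 942)  from 12·(1512,73) + (1367,66)
step 7: (21023, 1015)  from 1·(19511,942) + (1512,73)
…
step 9: (438459, 21169)  from 2·(208718,10077) + (21023,1015)
step 10: (1085636, 52415)  from 2·(438459,21169) + (208718,10077)
step 11: (1524095, 73584)  from 1·(1085636,52415) + (438459,21169)
→ (1524095, 73584).  Check: 1524095²=2322865569025, 429·73584²=2322865569024, difference 1.
(1524095+73584√429)^2 = 4645731138049 + 224298012960√429
(1524095+73584√429)^3 = 14161071197688057215 + 683702960124468816√429
(1524095+73584√429)^4 = 43165635614076113391052801 + 2084056526021580302230080√429
(1524095+73584√429)^5 = 131577058822456507006275549422975 + 6352600262053037158494583086384√429

1524095 73584
4645731138049 224298012960
14161071197688057215 683702960124468816
43165635614076113391052801 2084056526021580302230080
131577058822456507006275549422975 6352600262053037158494583086384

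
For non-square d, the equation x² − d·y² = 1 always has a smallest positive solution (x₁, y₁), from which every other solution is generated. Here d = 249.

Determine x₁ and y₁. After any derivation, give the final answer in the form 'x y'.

[15; 1,3,1,1,5,…,3,1,30] for √249; ℓ=16 ⇒ convergent index 15
a_0=15:  p_0=15·1+0=15,  q_0=15·0+1=1
a_1=1:  p_1=1·15+1=16,  q_1=1·1+0=1
a_2=3:  p_2=3·16+15=63,  q_2=3·1+1=4
a_3=1:  p_3=1·63+16=79,  q_3=1·4+1=5
a_4=1:  p_4=1·79+63=142,  q_4=1·5+4=9
a_5=5:  p_5=5·142+79=789,  q_5=5·9+5=50
…
a_7=3:  p_7=3·931+789=3582,  q_7=3·59+50=227
a_8=10:  p_8=10·3582+931=36751,  q_8=10·227+59=2329
a_9=3:  p_9=3·36751+3582=113835,  q_9=3·2329+227=7214
…
a_11=5:  p_11=5·150586+113835=866765,  q_11=5·9543+7214=54929
a_12=1:  p_12=1·866765+150586=1017351,  q_12=1·54929+9543=64472
a_13=1:  p_13=1·1017351+866765=1884116,  q_13=1·64472+54929=119401
a_14=3:  p_14=3·1884116+1017351=6669699,  q_14=3·119401+64472=422675
a_15=1:  p_15=1·6669699+1884116=8553815,  q_15=1·422675+119401=542076
fundamental: x₁=8553815, y₁=542076  (since 73167751054225 − 249·293846389776 = 1)

8553815 542076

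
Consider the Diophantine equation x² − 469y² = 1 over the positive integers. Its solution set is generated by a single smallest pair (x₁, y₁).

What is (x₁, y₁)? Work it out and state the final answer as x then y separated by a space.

[21; 1,1,1,10,6,10,1,1,1,42] for √469; ℓ=10 ⇒ convergent index 9
i=0: a=21 ⇒ p=21, q=1
i=1: a=1 ⇒ p=22, q=1
…
i=4: a=10 ⇒ p=693, q=32
i=5: a=6 ⇒ p=4223, q=195
i=6: a=10 ⇒ p=42923, q=1982
i=7: a=1 ⇒ p=47146, q=2177
i=8: a=1 ⇒ p=90069, q=4159
i=9: a=1 ⇒ p=137215, q=6336
(x₁, y₁) = (137215, 6336);  137215² − 469·6336² = 1 ✓

137215 6336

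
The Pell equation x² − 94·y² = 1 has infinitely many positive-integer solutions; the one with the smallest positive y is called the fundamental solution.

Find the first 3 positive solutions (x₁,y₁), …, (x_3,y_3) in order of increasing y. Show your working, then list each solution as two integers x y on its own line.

2143295 221064
9187426914049 947610731760
39382732335491159615 4062018686654877336

[9; 1,2,3,1,1,…,2,1,18] for √94; ℓ=16 ⇒ convergent index 15
k=0  a_k=9  p_k/q_k = 9/1
k=1  a_k=1  p_k/q_k = 10/1
…
k=5  a_k=1  p_k/q_k = 223/23
…
k=7  a_k=1  p_k/q_k = 1464/151
k=8  a_k=8  p_k/q_k = 12953/1336
…
k=11  a_k=1  p_k/q_k = 99455/10258
…
k=13  a_k=3  p_k/q_k = 652934/67345
k=14  a_k=2  p_k/q_k = 1490361/153719
k=15  a_k=1  p_k/q_k = 2143295/221064
fundamental: x₁=2143295, y₁=221064  (since 4593713457025 − 94·48869292096 = 1)
n=2: (2143295,221064)∘(2143295,221064) = (2143295·2143295+94·221064·221064, 2143295·221064+221064·2143295) = (9187426914049,947610731760)
n=3: (9187426914049,947610731760)∘(2143295,221064) = (2143295·9187426914049+94·221064·947610731760, 2143295·947610731760+221064·9187426914049) = (39382732335491159615,4062018686654877336)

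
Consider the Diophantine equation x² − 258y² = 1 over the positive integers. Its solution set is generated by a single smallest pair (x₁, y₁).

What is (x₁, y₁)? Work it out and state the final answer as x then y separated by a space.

257 16

[16; 16,32] for √258; ℓ=2 ⇒ convergent index 1
i=0: a=16 ⇒ p=16, q=1
i=1: a=16 ⇒ p=257, q=16
→ (257, 16).  Check: 257²=66049, 258·16²=66048, difference 1.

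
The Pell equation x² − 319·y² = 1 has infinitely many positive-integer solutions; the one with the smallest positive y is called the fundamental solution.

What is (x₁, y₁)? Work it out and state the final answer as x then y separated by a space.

12901780 722361

[17; 1,6,5,1,4,…,6,1,34] for √319; ℓ=14 ⇒ convergent index 13
i=0: a=17 ⇒ p=17, q=1
…
i=2: a=6 ⇒ p=125, q=7
i=3: a=5 ⇒ p=643, q=36
i=4: a=1 ⇒ p=768, q=43
i=5: a=4 ⇒ p=3715, q=208
i=6: a=3 ⇒ p=11913, q=667
…
i=8: a=3 ⇒ p=58797, q=3292
i=9: a=4 ⇒ p=250816, q=14043
…
i=11: a=5 ⇒ p=1798881, q=100718
i=12: a=6 ⇒ p=11102899, q=621643
i=13: a=1 ⇒ p=12901780, q=722361
→ (12901780, 722361).  Check: 12901780²=166455927168400, 319·722361²=166455927168399, difference 1.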